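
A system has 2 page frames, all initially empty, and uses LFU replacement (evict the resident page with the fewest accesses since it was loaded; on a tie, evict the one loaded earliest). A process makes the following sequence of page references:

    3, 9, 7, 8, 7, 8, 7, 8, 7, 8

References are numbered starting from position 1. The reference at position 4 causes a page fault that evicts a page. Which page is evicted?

9

pos 1: 3 -> fault, frames (3)
pos 2: 9 -> fault, frames (3 9)
pos 3: 7 -> fault, evict 3, frames (9 7)
pos 4: 8 -> fault, evict 9, frames (7 8)
At position 4, page 9 is evicted.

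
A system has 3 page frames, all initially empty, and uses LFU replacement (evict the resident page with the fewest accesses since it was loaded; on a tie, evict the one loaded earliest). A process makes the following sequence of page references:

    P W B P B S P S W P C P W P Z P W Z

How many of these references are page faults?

10

P → miss, frames [P]
W → miss, frames [P, W]
B → miss, frames [P, W, B]
P → hit
B → hit
S → miss, evict W, frames [P, B, S]
P → hit
S → hit
W → miss, evict B, frames [P, S, W]
P → hit
C → miss, evict W, frames [P, S, C]
P → hit
W → miss, evict C, frames [P, S, W]
P → hit
Z → miss, evict W, frames [P, S, Z]
P → hit
W → miss, evict Z, frames [P, S, W]
Z → miss, evict W, frames [P, S, Z]
Page faults: 10.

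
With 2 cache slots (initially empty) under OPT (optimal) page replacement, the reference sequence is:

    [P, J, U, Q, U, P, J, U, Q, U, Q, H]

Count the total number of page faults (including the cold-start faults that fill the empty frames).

P -> fault, frames {P}
J -> fault, frames {P,J}
U -> fault, evict J, frames {P,U}
Q -> fault, evict P, frames {U,Q}
U -> hit
P -> fault, evict Q, frames {U,P}
J -> fault, evict P, frames {U,J}
U -> hit
Q -> fault, evict J, frames {U,Q}
U -> hit
Q -> hit
H -> fault, evict Q, frames {U,H}
Page faults: 8.

8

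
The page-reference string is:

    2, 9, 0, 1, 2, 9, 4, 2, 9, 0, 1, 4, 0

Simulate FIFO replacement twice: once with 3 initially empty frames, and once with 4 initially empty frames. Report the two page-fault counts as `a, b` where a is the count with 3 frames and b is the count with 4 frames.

9, 10

3 frames: F F F F F F F . . F F . . → 9 faults.
4 frames: F F F F . . F F F F F F . → 10 faults.
10 > 9: adding a frame increased faults — Belady's anomaly.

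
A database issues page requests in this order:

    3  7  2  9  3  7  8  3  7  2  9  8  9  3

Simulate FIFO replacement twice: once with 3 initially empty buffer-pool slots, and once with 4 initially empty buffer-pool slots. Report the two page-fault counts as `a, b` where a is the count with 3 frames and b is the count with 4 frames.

3 frames: F F F F F F F . . F F . . F → 10 faults.
4 frames: F F F F . . F F F F F F . F → 11 faults.
11 > 10: adding a frame increased faults — Belady's anomaly.

10, 11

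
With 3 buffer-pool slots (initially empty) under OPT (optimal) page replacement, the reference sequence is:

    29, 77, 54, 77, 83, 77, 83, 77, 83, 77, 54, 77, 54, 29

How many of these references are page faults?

5

29 -> fault, frames (29)
77 -> fault, frames (29 77)
54 -> fault, frames (29 77 54)
77 -> hit
83 -> fault, evict 29, frames (77 54 83)
77 -> hit
83 -> hit
77 -> hit
83 -> hit
77 -> hit
54 -> hit
77 -> hit
54 -> hit
29 -> fault, evict 83, frames (77 54 29)
Page faults: 5.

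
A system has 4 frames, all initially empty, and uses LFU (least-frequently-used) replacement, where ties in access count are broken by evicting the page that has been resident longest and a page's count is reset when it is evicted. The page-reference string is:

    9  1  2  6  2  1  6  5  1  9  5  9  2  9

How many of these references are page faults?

9 -> miss, frames {9}
1 -> miss, frames {9,1}
2 -> miss, frames {9,1,2}
6 -> miss, frames {9,1,2,6}
2 -> hit
1 -> hit
6 -> hit
5 -> miss, evict 9, frames {1,2,6,5}
1 -> hit
9 -> miss, evict 5, frames {1,2,6,9}
5 -> miss, evict 9, frames {1,2,6,5}
9 -> miss, evict 5, frames {1,2,6,9}
2 -> hit
9 -> hit
Page faults: 8.

8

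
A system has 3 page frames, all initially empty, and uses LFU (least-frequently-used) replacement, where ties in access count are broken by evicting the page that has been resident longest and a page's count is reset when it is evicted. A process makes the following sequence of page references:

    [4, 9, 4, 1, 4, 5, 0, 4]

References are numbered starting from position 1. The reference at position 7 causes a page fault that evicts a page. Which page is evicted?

1

pos 1: 4 -> miss, frames {4}
pos 2: 9 -> miss, frames {4,9}
pos 3: 4 -> hit
pos 4: 1 -> miss, frames {4,9,1}
pos 5: 4 -> hit
pos 6: 5 -> miss, evict 9, frames {4,1,5}
pos 7: 0 -> miss, evict 1, frames {4,5,0}
At position 7, page 1 is evicted.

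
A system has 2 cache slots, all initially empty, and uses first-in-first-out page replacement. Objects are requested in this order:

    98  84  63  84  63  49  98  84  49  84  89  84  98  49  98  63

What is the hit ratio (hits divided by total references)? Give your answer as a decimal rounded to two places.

98 → miss, frames {98}
84 → miss, frames {98,84}
63 → miss, evict 98, frames {84,63}
84 → hit
63 → hit
49 → miss, evict 84, frames {63,49}
98 → miss, evict 63, frames {49,98}
84 → miss, evict 49, frames {98,84}
49 → miss, evict 98, frames {84,49}
84 → hit
89 → miss, evict 84, frames {49,89}
84 → miss, evict 49, frames {89,84}
98 → miss, evict 89, frames {84,98}
49 → miss, evict 84, frames {98,49}
98 → hit
63 → miss, evict 98, frames {49,63}
Hits: 4 of 16 references → 4/16 = 0.2500.

0.25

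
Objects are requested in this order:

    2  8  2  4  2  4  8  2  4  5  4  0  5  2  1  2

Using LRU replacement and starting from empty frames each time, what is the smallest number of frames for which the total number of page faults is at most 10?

3

f=1: 16 faults
f=2: 11 faults
f=3: 7 faults
f=4: 6 faults
f=5: 6 faults
f=6: 6 faults
Smallest f with faults ≤ 10 is 3.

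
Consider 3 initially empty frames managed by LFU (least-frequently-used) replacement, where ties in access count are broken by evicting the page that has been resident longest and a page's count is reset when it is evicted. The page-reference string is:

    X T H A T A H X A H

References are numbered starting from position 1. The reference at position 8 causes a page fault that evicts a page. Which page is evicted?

pos 1: X: fault, frames (X)
pos 2: T: fault, frames (X T)
pos 3: H: fault, frames (X T H)
pos 4: A: fault, evict X, frames (T H A)
pos 5: T: hit
pos 6: A: hit
pos 7: H: hit
pos 8: X: fault, evict T, frames (H A X)
At position 8, page T is evicted.

T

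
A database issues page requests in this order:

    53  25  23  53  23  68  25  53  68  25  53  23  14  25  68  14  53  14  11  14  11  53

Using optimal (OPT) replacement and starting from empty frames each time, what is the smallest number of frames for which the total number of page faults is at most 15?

f=1: 22 faults
f=2: 13 faults
f=3: 8 faults
f=4: 6 faults
f=5: 6 faults
f=6: 6 faults
Smallest f with faults ≤ 15 is 2.

2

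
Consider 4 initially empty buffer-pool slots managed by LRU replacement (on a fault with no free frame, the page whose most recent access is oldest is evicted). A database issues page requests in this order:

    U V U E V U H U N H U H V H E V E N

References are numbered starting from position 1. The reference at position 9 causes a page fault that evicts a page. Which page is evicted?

pos 1: U -> miss, frames (U)
pos 2: V -> miss, frames (U V)
pos 3: U -> hit
pos 4: E -> miss, frames (V U E)
pos 5: V -> hit
pos 6: U -> hit
pos 7: H -> miss, frames (E V U H)
pos 8: U -> hit
pos 9: N -> miss, evict E, frames (V H U N)
At position 9, page E is evicted.

E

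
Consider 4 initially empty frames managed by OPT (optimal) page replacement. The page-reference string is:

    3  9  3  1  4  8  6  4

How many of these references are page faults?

3 → miss, frames [3]
9 → miss, frames [3, 9]
3 → hit
1 → miss, frames [3, 9, 1]
4 → miss, frames [3, 9, 1, 4]
8 → miss, evict 1, frames [3, 9, 4, 8]
6 → miss, evict 8, frames [3, 9, 4, 6]
4 → hit
Page faults: 6.

6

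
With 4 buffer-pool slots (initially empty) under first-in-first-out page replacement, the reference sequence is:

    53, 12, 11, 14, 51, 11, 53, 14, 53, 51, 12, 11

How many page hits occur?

53: miss, frames {53}
12: miss, frames {53,12}
11: miss, frames {53,12,11}
14: miss, frames {53,12,11,14}
51: miss, evict 53, frames {12,11,14,51}
11: hit
53: miss, evict 12, frames {11,14,51,53}
14: hit
53: hit
51: hit
12: miss, evict 11, frames {14,51,53,12}
11: miss, evict 14, frames {51,53,12,11}
Hits: 4.

4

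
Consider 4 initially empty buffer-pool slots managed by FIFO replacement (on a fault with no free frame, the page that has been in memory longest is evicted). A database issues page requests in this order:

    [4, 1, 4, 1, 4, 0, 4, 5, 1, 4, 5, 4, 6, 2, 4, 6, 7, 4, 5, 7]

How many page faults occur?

4 → fault, frames [4]
1 → fault, frames [4, 1]
4 → hit
1 → hit
4 → hit
0 → fault, frames [4, 1, 0]
4 → hit
5 → fault, frames [4, 1, 0, 5]
1 → hit
4 → hit
5 → hit
4 → hit
6 → fault, evict 4, frames [1, 0, 5, 6]
2 → fault, evict 1, frames [0, 5, 6, 2]
4 → fault, evict 0, frames [5, 6, 2, 4]
6 → hit
7 → fault, evict 5, frames [6, 2, 4, 7]
4 → hit
5 → fault, evict 6, frames [2, 4, 7, 5]
7 → hit
Page faults: 9.

9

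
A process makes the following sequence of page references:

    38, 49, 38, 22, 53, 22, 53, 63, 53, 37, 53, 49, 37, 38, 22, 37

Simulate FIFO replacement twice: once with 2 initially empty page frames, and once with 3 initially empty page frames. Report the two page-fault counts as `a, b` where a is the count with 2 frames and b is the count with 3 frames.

2 frames: F F . F F . . F . F F F F F F F → 12 faults.
3 frames: F F . F F . . F . F . F . F F F → 10 faults.
10 < 12: adding a frame reduced faults, as is typical.

12, 10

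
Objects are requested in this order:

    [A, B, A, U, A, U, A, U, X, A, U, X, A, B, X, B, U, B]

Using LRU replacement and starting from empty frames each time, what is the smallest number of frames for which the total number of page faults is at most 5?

f=1: 18 faults
f=2: 11 faults
f=3: 6 faults
f=4: 4 faults
Smallest f with faults ≤ 5 is 4.

4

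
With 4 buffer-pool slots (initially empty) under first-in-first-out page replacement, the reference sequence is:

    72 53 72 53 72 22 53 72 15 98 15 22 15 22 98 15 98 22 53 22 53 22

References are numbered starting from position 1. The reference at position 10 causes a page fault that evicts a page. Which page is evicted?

pos 1: 72 → miss, frames [72]
pos 2: 53 → miss, frames [72, 53]
pos 3: 72 → hit
pos 4: 53 → hit
pos 5: 72 → hit
pos 6: 22 → miss, frames [72, 53, 22]
pos 7: 53 → hit
pos 8: 72 → hit
pos 9: 15 → miss, frames [72, 53, 22, 15]
pos 10: 98 → miss, evict 72, frames [53, 22, 15, 98]
At position 10, page 72 is evicted.

72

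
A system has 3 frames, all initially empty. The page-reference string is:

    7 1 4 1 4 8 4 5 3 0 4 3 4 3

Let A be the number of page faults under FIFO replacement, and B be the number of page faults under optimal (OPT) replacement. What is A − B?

Under FIFO: F F F . . F . F F F F . . . → 8 faults.
Under OPT: F F F . . F . F F F . . . . → 7 faults.
A − B = 8 − 7 = 1.

1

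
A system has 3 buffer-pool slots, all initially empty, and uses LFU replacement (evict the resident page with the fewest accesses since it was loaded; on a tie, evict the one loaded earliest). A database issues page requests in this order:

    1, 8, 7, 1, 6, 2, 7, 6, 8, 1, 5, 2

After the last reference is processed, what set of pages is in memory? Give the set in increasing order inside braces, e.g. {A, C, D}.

1: miss, frames [1]
8: miss, frames [1, 8]
7: miss, frames [1, 8, 7]
1: hit
6: miss, evict 8, frames [1, 7, 6]
2: miss, evict 7, frames [1, 6, 2]
7: miss, evict 6, frames [1, 2, 7]
6: miss, evict 2, frames [1, 7, 6]
8: miss, evict 7, frames [1, 6, 8]
1: hit
5: miss, evict 6, frames [1, 8, 5]
2: miss, evict 8, frames [1, 5, 2]

{1, 2, 5}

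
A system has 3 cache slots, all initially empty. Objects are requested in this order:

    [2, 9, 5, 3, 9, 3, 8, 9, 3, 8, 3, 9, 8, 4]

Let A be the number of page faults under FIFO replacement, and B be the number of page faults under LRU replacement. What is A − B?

Under FIFO: F F F F . . F F . . . . . F → 7 faults.
Under LRU: F F F F . . F . . . . . . F → 6 faults.
A − B = 7 − 6 = 1.

1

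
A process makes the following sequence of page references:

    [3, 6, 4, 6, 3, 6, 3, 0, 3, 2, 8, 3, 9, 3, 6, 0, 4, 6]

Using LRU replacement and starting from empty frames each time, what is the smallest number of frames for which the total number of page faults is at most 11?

f=1: 18 faults
f=2: 13 faults
f=3: 10 faults
f=4: 10 faults
f=5: 10 faults
f=6: 8 faults
f=7: 7 faults
Smallest f with faults ≤ 11 is 3.

3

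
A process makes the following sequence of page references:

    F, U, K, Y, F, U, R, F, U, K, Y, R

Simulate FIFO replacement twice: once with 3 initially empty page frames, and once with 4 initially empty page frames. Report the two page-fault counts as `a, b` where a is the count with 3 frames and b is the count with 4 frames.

9, 10

3 frames: F F F F F F F . . F F . → 9 faults.
4 frames: F F F F . . F F F F F F → 10 faults.
10 > 9: adding a frame increased faults — Belady's anomaly.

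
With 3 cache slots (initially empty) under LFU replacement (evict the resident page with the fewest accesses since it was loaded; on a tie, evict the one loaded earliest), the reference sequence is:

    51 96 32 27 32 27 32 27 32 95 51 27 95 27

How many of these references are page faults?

51: fault, frames {51}
96: fault, frames {51,96}
32: fault, frames {51,96,32}
27: fault, evict 51, frames {96,32,27}
32: hit
27: hit
32: hit
27: hit
32: hit
95: fault, evict 96, frames {32,27,95}
51: fault, evict 95, frames {32,27,51}
27: hit
95: fault, evict 51, frames {32,27,95}
27: hit
Page faults: 7.

7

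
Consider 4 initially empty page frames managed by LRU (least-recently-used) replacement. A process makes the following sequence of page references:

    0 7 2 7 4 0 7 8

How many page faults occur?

5

0: miss, frames (0)
7: miss, frames (0 7)
2: miss, frames (0 7 2)
7: hit
4: miss, frames (0 2 7 4)
0: hit
7: hit
8: miss, evict 2, frames (4 0 7 8)
Page faults: 5.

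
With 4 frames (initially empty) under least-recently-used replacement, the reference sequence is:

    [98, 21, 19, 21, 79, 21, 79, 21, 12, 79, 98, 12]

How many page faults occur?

98: fault, frames (98)
21: fault, frames (98 21)
19: fault, frames (98 21 19)
21: hit
79: fault, frames (98 19 21 79)
21: hit
79: hit
21: hit
12: fault, evict 98, frames (19 79 21 12)
79: hit
98: fault, evict 19, frames (21 12 79 98)
12: hit
Page faults: 6.

6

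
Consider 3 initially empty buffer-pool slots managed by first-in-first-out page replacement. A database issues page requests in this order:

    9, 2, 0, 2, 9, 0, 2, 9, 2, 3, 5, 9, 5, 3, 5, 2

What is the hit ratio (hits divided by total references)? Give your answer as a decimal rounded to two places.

0.56

9: fault, frames (9)
2: fault, frames (9 2)
0: fault, frames (9 2 0)
2: hit
9: hit
0: hit
2: hit
9: hit
2: hit
3: fault, evict 9, frames (2 0 3)
5: fault, evict 2, frames (0 3 5)
9: fault, evict 0, frames (3 5 9)
5: hit
3: hit
5: hit
2: fault, evict 3, frames (5 9 2)
Hits: 9 of 16 references → 9/16 = 0.5625.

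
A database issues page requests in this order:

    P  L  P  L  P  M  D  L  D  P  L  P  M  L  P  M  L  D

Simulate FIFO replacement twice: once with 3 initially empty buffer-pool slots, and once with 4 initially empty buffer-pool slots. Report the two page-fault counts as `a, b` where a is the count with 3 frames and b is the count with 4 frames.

8, 4

3 frames: F F . . . F F . . F F . F . . . . F → 8 faults.
4 frames: F F . . . F F . . . . . . . . . . . → 4 faults.
4 < 8: adding a frame reduced faults, as is typical.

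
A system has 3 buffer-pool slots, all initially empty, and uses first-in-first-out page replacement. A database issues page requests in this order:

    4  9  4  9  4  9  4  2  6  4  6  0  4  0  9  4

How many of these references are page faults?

7

4: fault, frames [4]
9: fault, frames [4, 9]
4: hit
9: hit
4: hit
9: hit
4: hit
2: fault, frames [4, 9, 2]
6: fault, evict 4, frames [9, 2, 6]
4: fault, evict 9, frames [2, 6, 4]
6: hit
0: fault, evict 2, frames [6, 4, 0]
4: hit
0: hit
9: fault, evict 6, frames [4, 0, 9]
4: hit
Page faults: 7.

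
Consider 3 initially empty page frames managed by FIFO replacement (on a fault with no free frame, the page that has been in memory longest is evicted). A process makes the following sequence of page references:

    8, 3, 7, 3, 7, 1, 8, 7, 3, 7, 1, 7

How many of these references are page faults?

8: fault, frames {8}
3: fault, frames {8,3}
7: fault, frames {8,3,7}
3: hit
7: hit
1: fault, evict 8, frames {3,7,1}
8: fault, evict 3, frames {7,1,8}
7: hit
3: fault, evict 7, frames {1,8,3}
7: fault, evict 1, frames {8,3,7}
1: fault, evict 8, frames {3,7,1}
7: hit
Page faults: 8.

8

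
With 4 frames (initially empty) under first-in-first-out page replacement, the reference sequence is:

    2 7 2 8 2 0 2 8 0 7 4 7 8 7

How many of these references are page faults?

2 -> fault, frames {2}
7 -> fault, frames {2,7}
2 -> hit
8 -> fault, frames {2,7,8}
2 -> hit
0 -> fault, frames {2,7,8,0}
2 -> hit
8 -> hit
0 -> hit
7 -> hit
4 -> fault, evict 2, frames {7,8,0,4}
7 -> hit
8 -> hit
7 -> hit
Page faults: 5.

5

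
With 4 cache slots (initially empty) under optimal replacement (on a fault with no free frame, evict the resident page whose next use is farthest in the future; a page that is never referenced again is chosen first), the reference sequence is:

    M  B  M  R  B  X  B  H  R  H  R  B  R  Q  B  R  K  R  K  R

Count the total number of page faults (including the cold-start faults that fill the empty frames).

7

M: miss, frames (M)
B: miss, frames (M B)
M: hit
R: miss, frames (M B R)
B: hit
X: miss, frames (M B R X)
B: hit
H: miss, evict X, frames (M B R H)
R: hit
H: hit
R: hit
B: hit
R: hit
Q: miss, evict H, frames (M B R Q)
B: hit
R: hit
K: miss, evict Q, frames (M B R K)
R: hit
K: hit
R: hit
Page faults: 7.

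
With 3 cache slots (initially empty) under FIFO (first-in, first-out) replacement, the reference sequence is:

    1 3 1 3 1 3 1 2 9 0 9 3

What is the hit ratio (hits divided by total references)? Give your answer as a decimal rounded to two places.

1 -> miss, frames (1)
3 -> miss, frames (1 3)
1 -> hit
3 -> hit
1 -> hit
3 -> hit
1 -> hit
2 -> miss, frames (1 3 2)
9 -> miss, evict 1, frames (3 2 9)
0 -> miss, evict 3, frames (2 9 0)
9 -> hit
3 -> miss, evict 2, frames (9 0 3)
Hits: 6 of 12 references → 6/12 = 0.5000.

0.50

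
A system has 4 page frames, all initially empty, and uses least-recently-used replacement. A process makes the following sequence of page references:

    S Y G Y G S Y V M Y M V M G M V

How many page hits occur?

S -> fault, frames {S}
Y -> fault, frames {S,Y}
G -> fault, frames {S,Y,G}
Y -> hit
G -> hit
S -> hit
Y -> hit
V -> fault, frames {G,S,Y,V}
M -> fault, evict G, frames {S,Y,V,M}
Y -> hit
M -> hit
V -> hit
M -> hit
G -> fault, evict S, frames {Y,V,M,G}
M -> hit
V -> hit
Hits: 10.

10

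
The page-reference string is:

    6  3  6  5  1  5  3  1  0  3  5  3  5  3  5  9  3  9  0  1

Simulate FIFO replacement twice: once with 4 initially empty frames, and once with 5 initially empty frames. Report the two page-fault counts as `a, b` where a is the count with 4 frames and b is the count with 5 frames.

7, 6

4 frames: F F . F F . . . F . . . . . . F F . . . → 7 faults.
5 frames: F F . F F . . . F . . . . . . F . . . . → 6 faults.
6 < 7: adding a frame reduced faults, as is typical.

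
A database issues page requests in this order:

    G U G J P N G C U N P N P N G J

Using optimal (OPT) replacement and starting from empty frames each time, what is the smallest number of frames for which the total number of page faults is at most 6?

f=1: 16 faults
f=2: 10 faults
f=3: 9 faults
f=4: 8 faults
f=5: 7 faults
f=6: 6 faults
Smallest f with faults ≤ 6 is 6.

6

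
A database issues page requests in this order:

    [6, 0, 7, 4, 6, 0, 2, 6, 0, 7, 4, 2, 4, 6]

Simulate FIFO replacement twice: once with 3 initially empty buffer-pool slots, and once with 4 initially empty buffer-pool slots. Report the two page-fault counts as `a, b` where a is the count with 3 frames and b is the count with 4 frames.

10, 11

3 frames: F F F F F F F . . F F . . F → 10 faults.
4 frames: F F F F . . F F F F F F . F → 11 faults.
11 > 10: adding a frame increased faults — Belady's anomaly.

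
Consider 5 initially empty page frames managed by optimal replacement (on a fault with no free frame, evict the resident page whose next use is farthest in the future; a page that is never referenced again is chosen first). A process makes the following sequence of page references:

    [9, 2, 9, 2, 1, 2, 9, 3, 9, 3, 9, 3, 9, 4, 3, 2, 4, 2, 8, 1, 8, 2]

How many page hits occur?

9: fault, frames {9}
2: fault, frames {9,2}
9: hit
2: hit
1: fault, frames {9,2,1}
2: hit
9: hit
3: fault, frames {9,2,1,3}
9: hit
3: hit
9: hit
3: hit
9: hit
4: fault, frames {9,2,1,3,4}
3: hit
2: hit
4: hit
2: hit
8: fault, evict 4, frames {9,2,1,3,8}
1: hit
8: hit
2: hit
Hits: 16.

16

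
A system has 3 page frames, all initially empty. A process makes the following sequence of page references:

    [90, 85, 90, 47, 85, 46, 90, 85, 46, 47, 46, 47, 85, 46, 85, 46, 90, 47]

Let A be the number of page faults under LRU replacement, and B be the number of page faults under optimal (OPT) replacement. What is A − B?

2

Under LRU: F F . F . F F . . F . . . . . . F F → 8 faults.
Under OPT: F F . F . F . . . F . . . . . . F . → 6 faults.
A − B = 8 − 6 = 2.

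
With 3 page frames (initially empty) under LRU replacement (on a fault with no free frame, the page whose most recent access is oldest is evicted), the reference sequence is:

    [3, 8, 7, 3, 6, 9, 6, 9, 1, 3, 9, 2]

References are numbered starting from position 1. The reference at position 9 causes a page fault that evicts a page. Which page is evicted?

pos 1: 3: fault, frames (3)
pos 2: 8: fault, frames (3 8)
pos 3: 7: fault, frames (3 8 7)
pos 4: 3: hit
pos 5: 6: fault, evict 8, frames (7 3 6)
pos 6: 9: fault, evict 7, frames (3 6 9)
pos 7: 6: hit
pos 8: 9: hit
pos 9: 1: fault, evict 3, frames (6 9 1)
At position 9, page 3 is evicted.

3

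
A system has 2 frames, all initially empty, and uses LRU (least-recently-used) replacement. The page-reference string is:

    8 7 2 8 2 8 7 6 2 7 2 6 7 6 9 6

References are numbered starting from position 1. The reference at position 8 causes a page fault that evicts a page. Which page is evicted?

8

pos 1: 8: fault, frames {8}
pos 2: 7: fault, frames {8,7}
pos 3: 2: fault, evict 8, frames {7,2}
pos 4: 8: fault, evict 7, frames {2,8}
pos 5: 2: hit
pos 6: 8: hit
pos 7: 7: fault, evict 2, frames {8,7}
pos 8: 6: fault, evict 8, frames {7,6}
At position 8, page 8 is evicted.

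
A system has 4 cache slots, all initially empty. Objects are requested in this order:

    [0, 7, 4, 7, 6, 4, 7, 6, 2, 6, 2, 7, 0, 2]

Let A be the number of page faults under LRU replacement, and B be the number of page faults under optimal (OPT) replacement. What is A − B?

Under LRU: F F F . F . . . F . . . F . → 6 faults.
Under OPT: F F F . F . . . F . . . . . → 5 faults.
A − B = 6 − 5 = 1.

1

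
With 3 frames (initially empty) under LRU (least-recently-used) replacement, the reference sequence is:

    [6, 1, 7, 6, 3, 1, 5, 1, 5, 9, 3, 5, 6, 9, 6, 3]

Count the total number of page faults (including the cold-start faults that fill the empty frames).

11

6: fault, frames {6}
1: fault, frames {6,1}
7: fault, frames {6,1,7}
6: hit
3: fault, evict 1, frames {7,6,3}
1: fault, evict 7, frames {6,3,1}
5: fault, evict 6, frames {3,1,5}
1: hit
5: hit
9: fault, evict 3, frames {1,5,9}
3: fault, evict 1, frames {5,9,3}
5: hit
6: fault, evict 9, frames {3,5,6}
9: fault, evict 3, frames {5,6,9}
6: hit
3: fault, evict 5, frames {9,6,3}
Page faults: 11.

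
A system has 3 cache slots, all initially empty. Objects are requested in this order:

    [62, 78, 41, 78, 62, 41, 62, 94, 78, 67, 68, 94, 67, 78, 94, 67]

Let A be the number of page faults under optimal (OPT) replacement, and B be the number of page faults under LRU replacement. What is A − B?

-2

Under OPT: F F F . . . . F . F F . . F . . → 7 faults.
Under LRU: F F F . . . . F F F F F . F . . → 9 faults.
A − B = 7 − 9 = -2.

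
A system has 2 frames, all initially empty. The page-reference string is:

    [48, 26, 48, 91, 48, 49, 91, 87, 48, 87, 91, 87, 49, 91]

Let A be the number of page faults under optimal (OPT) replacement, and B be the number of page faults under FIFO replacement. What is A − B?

Under OPT: F F . F . F . F F . F . F . → 8 faults.
Under FIFO: F F . F F F F F F . F F F F → 12 faults.
A − B = 8 − 12 = -4.

-4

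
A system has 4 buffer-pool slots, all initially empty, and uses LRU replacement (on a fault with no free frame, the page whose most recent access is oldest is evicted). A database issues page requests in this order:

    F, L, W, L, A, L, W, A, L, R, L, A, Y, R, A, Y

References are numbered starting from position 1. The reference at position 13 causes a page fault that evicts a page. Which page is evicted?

W

pos 1: F → miss, frames [F]
pos 2: L → miss, frames [F, L]
pos 3: W → miss, frames [F, L, W]
pos 4: L → hit
pos 5: A → miss, frames [F, W, L, A]
pos 6: L → hit
pos 7: W → hit
pos 8: A → hit
pos 9: L → hit
pos 10: R → miss, evict F, frames [W, A, L, R]
pos 11: L → hit
pos 12: A → hit
pos 13: Y → miss, evict W, frames [R, L, A, Y]
At position 13, page W is evicted.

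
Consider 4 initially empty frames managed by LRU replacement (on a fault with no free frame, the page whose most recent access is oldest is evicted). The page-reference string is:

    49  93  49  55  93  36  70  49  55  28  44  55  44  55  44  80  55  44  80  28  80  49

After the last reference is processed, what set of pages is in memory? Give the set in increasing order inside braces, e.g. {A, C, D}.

49 → miss, frames [49]
93 → miss, frames [49, 93]
49 → hit
55 → miss, frames [93, 49, 55]
93 → hit
36 → miss, frames [49, 55, 93, 36]
70 → miss, evict 49, frames [55, 93, 36, 70]
49 → miss, evict 55, frames [93, 36, 70, 49]
55 → miss, evict 93, frames [36, 70, 49, 55]
28 → miss, evict 36, frames [70, 49, 55, 28]
44 → miss, evict 70, frames [49, 55, 28, 44]
55 → hit
44 → hit
55 → hit
44 → hit
80 → miss, evict 49, frames [28, 55, 44, 80]
55 → hit
44 → hit
80 → hit
28 → hit
80 → hit
49 → miss, evict 55, frames [44, 28, 80, 49]

{28, 44, 49, 80}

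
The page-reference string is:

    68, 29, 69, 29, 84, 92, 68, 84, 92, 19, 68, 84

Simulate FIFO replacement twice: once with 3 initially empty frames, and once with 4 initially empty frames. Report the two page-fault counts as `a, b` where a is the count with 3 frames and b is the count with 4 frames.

3 frames: F F F . F F F . . F . F → 8 faults.
4 frames: F F F . F F F . . F . . → 7 faults.
7 < 8: adding a frame reduced faults, as is typical.

8, 7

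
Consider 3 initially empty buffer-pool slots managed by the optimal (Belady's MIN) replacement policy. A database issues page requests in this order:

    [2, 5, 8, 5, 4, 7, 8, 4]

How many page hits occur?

2 → miss, frames {2}
5 → miss, frames {2,5}
8 → miss, frames {2,5,8}
5 → hit
4 → miss, evict 5, frames {2,8,4}
7 → miss, evict 2, frames {8,4,7}
8 → hit
4 → hit
Hits: 3.

3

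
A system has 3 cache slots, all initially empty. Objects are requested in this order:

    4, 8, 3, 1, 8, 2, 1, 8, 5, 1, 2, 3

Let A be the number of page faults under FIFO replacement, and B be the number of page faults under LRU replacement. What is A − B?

Under FIFO: F F F F . F . F F F F F → 10 faults.
Under LRU: F F F F . F . . F . F F → 8 faults.
A − B = 10 − 8 = 2.

2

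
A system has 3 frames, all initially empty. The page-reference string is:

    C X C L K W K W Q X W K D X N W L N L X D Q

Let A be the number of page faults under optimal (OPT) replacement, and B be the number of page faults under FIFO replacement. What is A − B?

-3

Under OPT: F F . F F F . . F . . F F . F . F . . . F F → 12 faults.
Under FIFO: F F . F F F . . F F . F F . F F F . . F F F → 15 faults.
A − B = 12 − 15 = -3.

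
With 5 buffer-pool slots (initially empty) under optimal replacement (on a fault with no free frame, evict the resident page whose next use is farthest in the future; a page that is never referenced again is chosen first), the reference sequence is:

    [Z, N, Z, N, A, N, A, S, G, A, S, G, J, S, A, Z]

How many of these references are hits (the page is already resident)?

Z: fault, frames {Z}
N: fault, frames {Z,N}
Z: hit
N: hit
A: fault, frames {Z,N,A}
N: hit
A: hit
S: fault, frames {Z,N,A,S}
G: fault, frames {Z,N,A,S,G}
A: hit
S: hit
G: hit
J: fault, evict G, frames {Z,N,A,S,J}
S: hit
A: hit
Z: hit
Hits: 10.

10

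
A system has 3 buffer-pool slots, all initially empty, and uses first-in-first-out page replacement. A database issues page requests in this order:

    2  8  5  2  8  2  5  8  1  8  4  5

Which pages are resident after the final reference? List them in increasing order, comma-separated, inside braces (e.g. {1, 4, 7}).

{1, 4, 5}

2: fault, frames (2)
8: fault, frames (2 8)
5: fault, frames (2 8 5)
2: hit
8: hit
2: hit
5: hit
8: hit
1: fault, evict 2, frames (8 5 1)
8: hit
4: fault, evict 8, frames (5 1 4)
5: hit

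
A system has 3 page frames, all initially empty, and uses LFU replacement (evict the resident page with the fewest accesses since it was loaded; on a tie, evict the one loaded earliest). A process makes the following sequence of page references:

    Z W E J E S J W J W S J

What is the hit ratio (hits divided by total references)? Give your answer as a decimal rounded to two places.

0.42

Z -> miss, frames {Z}
W -> miss, frames {Z,W}
E -> miss, frames {Z,W,E}
J -> miss, evict Z, frames {W,E,J}
E -> hit
S -> miss, evict W, frames {E,J,S}
J -> hit
W -> miss, evict S, frames {E,J,W}
J -> hit
W -> hit
S -> miss, evict E, frames {J,W,S}
J -> hit
Hits: 5 of 12 references → 5/12 = 0.4167.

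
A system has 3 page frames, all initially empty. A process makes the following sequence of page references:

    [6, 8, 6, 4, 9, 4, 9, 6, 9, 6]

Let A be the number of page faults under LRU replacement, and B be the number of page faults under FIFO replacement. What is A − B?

Under LRU: F F . F F . . . . . → 4 faults.
Under FIFO: F F . F F . . F . . → 5 faults.
A − B = 4 − 5 = -1.

-1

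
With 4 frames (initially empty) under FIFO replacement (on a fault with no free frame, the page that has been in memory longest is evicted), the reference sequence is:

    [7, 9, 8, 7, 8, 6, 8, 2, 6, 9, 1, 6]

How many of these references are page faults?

7: fault, frames {7}
9: fault, frames {7,9}
8: fault, frames {7,9,8}
7: hit
8: hit
6: fault, frames {7,9,8,6}
8: hit
2: fault, evict 7, frames {9,8,6,2}
6: hit
9: hit
1: fault, evict 9, frames {8,6,2,1}
6: hit
Page faults: 6.

6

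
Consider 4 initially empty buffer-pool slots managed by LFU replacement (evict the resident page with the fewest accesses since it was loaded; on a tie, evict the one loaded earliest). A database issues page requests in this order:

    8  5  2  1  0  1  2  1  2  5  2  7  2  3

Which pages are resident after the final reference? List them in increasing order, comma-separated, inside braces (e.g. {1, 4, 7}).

{1, 2, 3, 5}

8 → fault, frames {8}
5 → fault, frames {8,5}
2 → fault, frames {8,5,2}
1 → fault, frames {8,5,2,1}
0 → fault, evict 8, frames {5,2,1,0}
1 → hit
2 → hit
1 → hit
2 → hit
5 → hit
2 → hit
7 → fault, evict 0, frames {5,2,1,7}
2 → hit
3 → fault, evict 7, frames {5,2,1,3}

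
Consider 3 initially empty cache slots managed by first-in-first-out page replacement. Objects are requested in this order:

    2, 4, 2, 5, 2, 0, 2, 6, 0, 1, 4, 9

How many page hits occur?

3

2 -> fault, frames {2}
4 -> fault, frames {2,4}
2 -> hit
5 -> fault, frames {2,4,5}
2 -> hit
0 -> fault, evict 2, frames {4,5,0}
2 -> fault, evict 4, frames {5,0,2}
6 -> fault, evict 5, frames {0,2,6}
0 -> hit
1 -> fault, evict 0, frames {2,6,1}
4 -> fault, evict 2, frames {6,1,4}
9 -> fault, evict 6, frames {1,4,9}
Hits: 3.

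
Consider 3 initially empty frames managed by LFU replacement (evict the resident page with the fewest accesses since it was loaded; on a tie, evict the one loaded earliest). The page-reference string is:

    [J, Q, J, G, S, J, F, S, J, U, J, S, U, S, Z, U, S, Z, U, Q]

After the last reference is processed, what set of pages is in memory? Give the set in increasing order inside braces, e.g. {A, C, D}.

J → miss, frames (J)
Q → miss, frames (J Q)
J → hit
G → miss, frames (J Q G)
S → miss, evict Q, frames (J G S)
J → hit
F → miss, evict G, frames (J S F)
S → hit
J → hit
U → miss, evict F, frames (J S U)
J → hit
S → hit
U → hit
S → hit
Z → miss, evict U, frames (J S Z)
U → miss, evict Z, frames (J S U)
S → hit
Z → miss, evict U, frames (J S Z)
U → miss, evict Z, frames (J S U)
Q → miss, evict U, frames (J S Q)

{J, Q, S}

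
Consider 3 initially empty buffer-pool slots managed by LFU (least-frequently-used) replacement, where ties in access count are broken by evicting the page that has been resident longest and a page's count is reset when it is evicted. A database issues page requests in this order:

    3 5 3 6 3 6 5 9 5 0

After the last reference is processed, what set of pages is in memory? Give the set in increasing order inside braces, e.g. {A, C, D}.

3: miss, frames (3)
5: miss, frames (3 5)
3: hit
6: miss, frames (3 5 6)
3: hit
6: hit
5: hit
9: miss, evict 5, frames (3 6 9)
5: miss, evict 9, frames (3 6 5)
0: miss, evict 5, frames (3 6 0)

{0, 3, 6}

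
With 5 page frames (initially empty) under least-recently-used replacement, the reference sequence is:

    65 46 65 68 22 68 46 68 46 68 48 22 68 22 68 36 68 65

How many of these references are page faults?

7

65 → miss, frames (65)
46 → miss, frames (65 46)
65 → hit
68 → miss, frames (46 65 68)
22 → miss, frames (46 65 68 22)
68 → hit
46 → hit
68 → hit
46 → hit
68 → hit
48 → miss, frames (65 22 46 68 48)
22 → hit
68 → hit
22 → hit
68 → hit
36 → miss, evict 65, frames (46 48 22 68 36)
68 → hit
65 → miss, evict 46, frames (48 22 36 68 65)
Page faults: 7.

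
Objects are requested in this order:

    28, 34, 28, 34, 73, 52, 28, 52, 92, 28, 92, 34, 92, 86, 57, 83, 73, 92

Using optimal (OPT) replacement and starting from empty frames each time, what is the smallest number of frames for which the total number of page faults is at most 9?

f=1: 18 faults
f=2: 10 faults
f=3: 9 faults
f=4: 8 faults
f=5: 8 faults
f=6: 8 faults
f=7: 8 faults
f=8: 8 faults
Smallest f with faults ≤ 9 is 3.

3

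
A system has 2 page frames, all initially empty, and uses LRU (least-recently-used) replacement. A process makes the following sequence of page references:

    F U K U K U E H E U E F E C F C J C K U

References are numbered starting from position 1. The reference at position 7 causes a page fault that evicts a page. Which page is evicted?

pos 1: F → miss, frames [F]
pos 2: U → miss, frames [F, U]
pos 3: K → miss, evict F, frames [U, K]
pos 4: U → hit
pos 5: K → hit
pos 6: U → hit
pos 7: E → miss, evict K, frames [U, E]
At position 7, page K is evicted.

K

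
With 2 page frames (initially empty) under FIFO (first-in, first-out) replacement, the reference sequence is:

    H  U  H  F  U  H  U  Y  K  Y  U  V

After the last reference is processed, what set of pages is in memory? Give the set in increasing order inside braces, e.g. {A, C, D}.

H → miss, frames (H)
U → miss, frames (H U)
H → hit
F → miss, evict H, frames (U F)
U → hit
H → miss, evict U, frames (F H)
U → miss, evict F, frames (H U)
Y → miss, evict H, frames (U Y)
K → miss, evict U, frames (Y K)
Y → hit
U → miss, evict Y, frames (K U)
V → miss, evict K, frames (U V)

{U, V}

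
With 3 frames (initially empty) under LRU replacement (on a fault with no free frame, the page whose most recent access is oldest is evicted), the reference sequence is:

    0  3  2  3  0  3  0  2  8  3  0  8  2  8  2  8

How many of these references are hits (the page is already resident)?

0 → fault, frames [0]
3 → fault, frames [0, 3]
2 → fault, frames [0, 3, 2]
3 → hit
0 → hit
3 → hit
0 → hit
2 → hit
8 → fault, evict 3, frames [0, 2, 8]
3 → fault, evict 0, frames [2, 8, 3]
0 → fault, evict 2, frames [8, 3, 0]
8 → hit
2 → fault, evict 3, frames [0, 8, 2]
8 → hit
2 → hit
8 → hit
Hits: 9.

9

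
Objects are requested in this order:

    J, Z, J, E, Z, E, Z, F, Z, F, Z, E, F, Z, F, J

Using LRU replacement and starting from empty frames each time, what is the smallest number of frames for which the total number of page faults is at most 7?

f=1: 16 faults
f=2: 9 faults
f=3: 5 faults
f=4: 4 faults
Smallest f with faults ≤ 7 is 3.

3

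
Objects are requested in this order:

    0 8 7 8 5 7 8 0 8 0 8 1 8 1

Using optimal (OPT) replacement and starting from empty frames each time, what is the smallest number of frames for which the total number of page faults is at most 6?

f=1: 14 faults
f=2: 7 faults
f=3: 6 faults
f=4: 5 faults
f=5: 5 faults
Smallest f with faults ≤ 6 is 3.

3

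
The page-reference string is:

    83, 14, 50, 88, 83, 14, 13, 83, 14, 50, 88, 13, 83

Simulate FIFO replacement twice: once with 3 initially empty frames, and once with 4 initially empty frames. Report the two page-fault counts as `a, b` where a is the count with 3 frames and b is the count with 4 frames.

10, 11

3 frames: F F F F F F F . . F F . F → 10 faults.
4 frames: F F F F . . F F F F F F F → 11 faults.
11 > 10: adding a frame increased faults — Belady's anomaly.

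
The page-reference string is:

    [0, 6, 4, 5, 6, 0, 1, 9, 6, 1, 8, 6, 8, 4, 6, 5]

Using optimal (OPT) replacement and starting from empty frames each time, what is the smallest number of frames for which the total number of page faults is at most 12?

2

f=1: 16 faults
f=2: 11 faults
f=3: 9 faults
f=4: 8 faults
f=5: 7 faults
f=6: 7 faults
f=7: 7 faults
Smallest f with faults ≤ 12 is 2.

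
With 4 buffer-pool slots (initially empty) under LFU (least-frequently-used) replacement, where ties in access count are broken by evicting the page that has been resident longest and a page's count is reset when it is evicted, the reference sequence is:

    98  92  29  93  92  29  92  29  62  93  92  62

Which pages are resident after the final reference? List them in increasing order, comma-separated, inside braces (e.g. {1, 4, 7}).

{29, 62, 92, 93}

98 -> miss, frames [98]
92 -> miss, frames [98, 92]
29 -> miss, frames [98, 92, 29]
93 -> miss, frames [98, 92, 29, 93]
92 -> hit
29 -> hit
92 -> hit
29 -> hit
62 -> miss, evict 98, frames [92, 29, 93, 62]
93 -> hit
92 -> hit
62 -> hit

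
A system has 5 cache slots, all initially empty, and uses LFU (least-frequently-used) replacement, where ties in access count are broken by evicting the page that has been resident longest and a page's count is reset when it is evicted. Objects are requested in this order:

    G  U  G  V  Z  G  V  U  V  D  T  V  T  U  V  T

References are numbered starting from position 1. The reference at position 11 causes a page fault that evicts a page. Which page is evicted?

Z

pos 1: G: miss, frames (G)
pos 2: U: miss, frames (G U)
pos 3: G: hit
pos 4: V: miss, frames (G U V)
pos 5: Z: miss, frames (G U V Z)
pos 6: G: hit
pos 7: V: hit
pos 8: U: hit
pos 9: V: hit
pos 10: D: miss, frames (G U V Z D)
pos 11: T: miss, evict Z, frames (G U V D T)
At position 11, page Z is evicted.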